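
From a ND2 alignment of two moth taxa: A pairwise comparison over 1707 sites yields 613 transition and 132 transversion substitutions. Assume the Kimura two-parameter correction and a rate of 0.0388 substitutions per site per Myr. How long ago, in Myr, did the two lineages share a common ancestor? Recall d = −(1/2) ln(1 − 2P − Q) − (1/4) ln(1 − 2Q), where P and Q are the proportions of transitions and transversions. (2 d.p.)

P = 613/1707 ≈ 0.35911 and Q = 132/1707 ≈ 0.077329.
Under the Kimura two-parameter model, d = −½ ln(1 − 2P − Q) − ¼ ln(1 − 2Q).
1 − 2P − Q = 0.204451, giving −½ ln(0.204451) = 0.793713.
1 − 2Q = 0.845342, giving −¼ ln(0.845342) = 0.042003.
d = 0.793713 + 0.042003 = 0.835716.
Under a molecular clock d = 2μt, so t = d/(2μ) = 0.835716 / (2 × 0.0388) = 10.77 Myr.

10.77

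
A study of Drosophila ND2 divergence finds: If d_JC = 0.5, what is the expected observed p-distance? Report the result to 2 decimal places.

0.36

p = (3/4)(1 − e^(−4d/3)) = 0.75 × (1 − e^(-0.666667)) = 0.75 × (1 − 0.513417) = 0.364937.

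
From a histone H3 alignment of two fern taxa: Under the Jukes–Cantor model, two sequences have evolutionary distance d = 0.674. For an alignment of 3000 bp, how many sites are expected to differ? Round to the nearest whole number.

1334

Invert JC69: p = (3/4)(1 − e^(−4d/3)) = 0.75 × (1 − e^(-0.898667)) = 0.75 × (1 − 0.407112) = 0.444666.
Expected differing sites = pL ≈ 0.444666 × 3000 = 1333.998 ≈ 1334.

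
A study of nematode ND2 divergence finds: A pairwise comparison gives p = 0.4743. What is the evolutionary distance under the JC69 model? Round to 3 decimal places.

0.751

d = −(3/4) ln(1 − 4p/3) = −0.75 ln(1 − 0.6324) = −0.75 ln(0.3676)
  = −0.75 × (-1.000760) = 0.750570 substitutions/site.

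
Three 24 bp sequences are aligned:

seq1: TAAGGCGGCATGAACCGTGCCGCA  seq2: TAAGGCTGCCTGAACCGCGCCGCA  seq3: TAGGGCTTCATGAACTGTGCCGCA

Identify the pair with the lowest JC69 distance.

seq1–seq2: 3/24 differ, p = 0.125, d = 0.137.
seq1–seq3: 4/24 differ, p = 0.167, d = 0.188.
seq2–seq3: 5/24 differ, p = 0.208, d = 0.244.
The smallest distance is between seq1 and seq2.

seq1 and seq2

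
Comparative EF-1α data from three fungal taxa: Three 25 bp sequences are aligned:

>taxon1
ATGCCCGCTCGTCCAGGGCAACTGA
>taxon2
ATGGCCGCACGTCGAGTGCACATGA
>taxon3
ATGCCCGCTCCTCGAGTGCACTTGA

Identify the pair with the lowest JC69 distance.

taxon2 and taxon3

taxon1–taxon2: 6/25 differ, p = 0.240, d = 0.289.
taxon1–taxon3: 5/25 differ, p = 0.200, d = 0.233.
taxon2–taxon3: 4/25 differ, p = 0.160, d = 0.180.
The smallest distance is between taxon2 and taxon3.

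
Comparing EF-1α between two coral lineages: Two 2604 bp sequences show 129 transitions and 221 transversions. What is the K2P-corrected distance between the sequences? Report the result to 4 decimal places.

0.1481

P = 129/2604 ≈ 0.049539 and Q = 221/2604 ≈ 0.084869.
Under the Kimura two-parameter model, d = −½ ln(1 − 2P − Q) − ¼ ln(1 − 2Q).
1 − 2P − Q = 0.816053, giving −½ ln(0.816053) = 0.101638.
1 − 2Q = 0.830262, giving −¼ ln(0.830262) = 0.046503.
d = 0.101638 + 0.046503 = 0.148141.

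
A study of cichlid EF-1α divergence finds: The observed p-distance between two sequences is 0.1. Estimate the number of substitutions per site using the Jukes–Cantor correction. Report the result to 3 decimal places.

d = −(3/4) ln(1 − 4p/3) = −0.75 ln(1 − 0.133333) = −0.75 ln(0.866667)
  = −0.75 × (-0.143100) = 0.107325 substitutions/site.

0.107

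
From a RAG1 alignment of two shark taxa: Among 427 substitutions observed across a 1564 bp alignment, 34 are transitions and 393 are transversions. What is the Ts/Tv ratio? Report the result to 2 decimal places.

R = 34/393 = 0.086513… ≈ 0.09 (to 2 d.p.).

0.09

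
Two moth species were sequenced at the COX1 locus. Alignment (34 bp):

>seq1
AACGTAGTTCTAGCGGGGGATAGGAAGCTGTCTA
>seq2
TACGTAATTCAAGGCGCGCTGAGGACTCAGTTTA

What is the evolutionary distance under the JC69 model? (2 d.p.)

0.53

The sequences differ at 13 of 34 sites, so p = 13/34 ≈ 0.382353.
d = −(3/4) ln(1 − 4p/3) = −0.75 ln(1 − 0.509804) = −0.75 ln(0.490196)
  = −0.75 × (-0.712950) = 0.534713 substitutions/site.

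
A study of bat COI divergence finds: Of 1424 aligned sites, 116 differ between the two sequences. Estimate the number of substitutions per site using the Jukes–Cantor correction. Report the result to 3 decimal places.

0.086

p = 116/1424 ≈ 0.081461.
d = −(3/4) ln(1 − 4p/3) = −0.75 ln(1 − 0.108615) = −0.75 ln(0.891385)
  = −0.75 × (-0.114979) = 0.086234 substitutions/site.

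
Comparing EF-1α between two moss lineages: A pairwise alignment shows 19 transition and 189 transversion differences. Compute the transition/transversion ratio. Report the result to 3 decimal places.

0.101

R = 19/189 = 0.100529… ≈ 0.101 (to 3 d.p.).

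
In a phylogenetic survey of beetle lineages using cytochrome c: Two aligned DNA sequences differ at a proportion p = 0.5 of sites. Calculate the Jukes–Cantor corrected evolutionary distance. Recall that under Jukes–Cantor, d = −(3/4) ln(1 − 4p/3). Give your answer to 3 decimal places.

d = −(3/4) ln(1 − 4p/3) = −0.75 ln(1 − 0.666667) = −0.75 ln(0.333333)
  = −0.75 × (-1.098613) = 0.823960 substitutions/site.

0.824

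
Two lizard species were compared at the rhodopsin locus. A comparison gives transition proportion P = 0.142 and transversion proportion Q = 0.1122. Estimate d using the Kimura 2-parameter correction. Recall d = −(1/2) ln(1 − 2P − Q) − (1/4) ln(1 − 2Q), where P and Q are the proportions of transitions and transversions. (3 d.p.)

0.316

Under the Kimura two-parameter model, d = −½ ln(1 − 2P − Q) − ¼ ln(1 − 2Q).
1 − 2P − Q = 0.6038, giving −½ ln(0.6038) = 0.252256.
1 − 2Q = 0.7756, giving −¼ ln(0.7756) = 0.063530.
d = 0.252256 + 0.063530 = 0.315786.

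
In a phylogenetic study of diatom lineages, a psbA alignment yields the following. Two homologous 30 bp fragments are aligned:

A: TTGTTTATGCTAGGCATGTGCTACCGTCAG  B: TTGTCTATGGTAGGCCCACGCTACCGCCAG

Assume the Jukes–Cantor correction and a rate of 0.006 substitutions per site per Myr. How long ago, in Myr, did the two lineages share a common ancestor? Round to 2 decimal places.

The sequences differ at 7 of 30 sites (5, 10, 16, 17, 18, 19, 27), so p = 7/30 ≈ 0.233333.
d = −(3/4) ln(1 − 4p/3) = −0.75 ln(1 − 0.311111) = −0.75 ln(0.688889)
  = −0.75 × (-0.372675) = 0.279506 substitutions/site.
Under a molecular clock d = 2μt, so t = d/(2μ) = 0.279506 / (2 × 0.006) = 23.29 Myr.

23.29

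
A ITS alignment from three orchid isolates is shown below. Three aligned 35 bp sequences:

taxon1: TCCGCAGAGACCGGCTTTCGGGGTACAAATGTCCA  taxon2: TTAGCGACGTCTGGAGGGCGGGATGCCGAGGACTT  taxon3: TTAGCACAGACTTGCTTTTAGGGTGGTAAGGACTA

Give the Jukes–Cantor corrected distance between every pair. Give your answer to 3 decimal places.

taxon1–taxon2: 19/35 sites differ → p ≈ 0.542857, d = −0.75 ln(1 − 0.723809) = 0.964997 ≈ 0.965.
taxon1–taxon3: 13/35 sites differ → p ≈ 0.371429, d = −0.75 ln(1 − 0.495239) = 0.512753 ≈ 0.513.
taxon2–taxon3: 16/35 sites differ → p ≈ 0.457143, d = −0.75 ln(1 − 0.609524) = 0.705292 ≈ 0.705.

d(taxon1,taxon2) = 0.965, d(taxon1,taxon3) = 0.513, d(taxon2,taxon3) = 0.705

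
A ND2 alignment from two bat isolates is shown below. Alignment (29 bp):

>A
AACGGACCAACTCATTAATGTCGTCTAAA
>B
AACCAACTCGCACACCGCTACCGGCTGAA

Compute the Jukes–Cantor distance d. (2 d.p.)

The sequences differ at 14 of 29 sites, so p = 14/29 ≈ 0.482759.
d = −(3/4) ln(1 − 4p/3) = −0.75 ln(1 − 0.643679) = −0.75 ln(0.356321)
  = −0.75 × (-1.031923) = 0.773942 substitutions/site.

0.77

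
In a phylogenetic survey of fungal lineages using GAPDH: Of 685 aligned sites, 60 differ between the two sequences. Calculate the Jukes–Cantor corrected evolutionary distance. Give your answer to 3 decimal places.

0.093

p = 60/685 ≈ 0.087591.
d = −(3/4) ln(1 − 4p/3) = −0.75 ln(1 − 0.116788) = −0.75 ln(0.883212)
  = −0.75 × (-0.124190) = 0.093143 substitutions/site.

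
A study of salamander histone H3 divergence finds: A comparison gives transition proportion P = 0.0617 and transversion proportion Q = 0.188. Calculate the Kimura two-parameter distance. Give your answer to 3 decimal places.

0.304

Under the Kimura two-parameter model, d = −½ ln(1 − 2P − Q) − ¼ ln(1 − 2Q).
1 − 2P − Q = 0.6886, giving −½ ln(0.6886) = 0.186547.
1 − 2Q = 0.624, giving −¼ ln(0.624) = 0.117901.
d = 0.186547 + 0.117901 = 0.304448.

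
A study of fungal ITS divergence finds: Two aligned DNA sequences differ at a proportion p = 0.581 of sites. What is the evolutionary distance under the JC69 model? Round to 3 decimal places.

d = −(3/4) ln(1 − 4p/3) = −0.75 ln(1 − 0.774667) = −0.75 ln(0.225333)
  = −0.75 × (-1.490176) = 1.117632 substitutions/site.

1.118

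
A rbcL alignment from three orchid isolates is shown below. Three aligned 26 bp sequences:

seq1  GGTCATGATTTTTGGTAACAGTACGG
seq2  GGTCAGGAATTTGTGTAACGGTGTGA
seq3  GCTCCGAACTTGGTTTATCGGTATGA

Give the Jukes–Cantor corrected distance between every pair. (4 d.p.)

seq1–seq2: 8/26 sites differ → p ≈ 0.307692, d = −0.75 ln(1 − 0.410256) = 0.396050 ≈ 0.3961.
seq1–seq3: 13/26 sites differ → p = 0.5, d = −0.75 ln(1 − 0.666667) = 0.823960 ≈ 0.8240.
seq2–seq3: 8/26 sites differ → p ≈ 0.307692, d = −0.75 ln(1 − 0.410256) = 0.396050 ≈ 0.3961.

d(seq1,seq2) = 0.3961, d(seq1,seq3) = 0.8240, d(seq2,seq3) = 0.3961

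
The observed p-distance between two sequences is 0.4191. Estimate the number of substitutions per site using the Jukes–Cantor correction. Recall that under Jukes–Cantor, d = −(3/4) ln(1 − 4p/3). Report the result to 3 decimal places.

0.614

d = −(3/4) ln(1 − 4p/3) = −0.75 ln(1 − 0.5588) = −0.75 ln(0.4412)
  = −0.75 × (-0.818257) = 0.613693 substitutions/site.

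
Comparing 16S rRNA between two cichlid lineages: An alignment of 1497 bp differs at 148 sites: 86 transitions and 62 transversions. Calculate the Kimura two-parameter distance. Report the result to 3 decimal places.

0.107

P = 86/1497 ≈ 0.057448 and Q = 62/1497 ≈ 0.041416.
Under the Kimura two-parameter model, d = −½ ln(1 − 2P − Q) − ¼ ln(1 − 2Q).
1 − 2P − Q = 0.843688, giving −½ ln(0.843688) = 0.084986.
1 − 2Q = 0.917168, giving −¼ ln(0.917168) = 0.021616.
d = 0.084986 + 0.021616 = 0.106602.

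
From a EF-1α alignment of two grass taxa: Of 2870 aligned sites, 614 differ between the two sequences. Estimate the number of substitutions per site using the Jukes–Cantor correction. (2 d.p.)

p = 614/2870 ≈ 0.213937.
d = −(3/4) ln(1 − 4p/3) = −0.75 ln(1 − 0.285249) = −0.75 ln(0.714751)
  = −0.75 × (-0.335821) = 0.251866 substitutions/site.

0.25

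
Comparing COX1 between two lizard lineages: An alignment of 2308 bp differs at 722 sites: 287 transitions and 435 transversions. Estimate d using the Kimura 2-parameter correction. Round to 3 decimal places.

0.406

P = 287/2308 ≈ 0.12435 and Q = 435/2308 ≈ 0.188475.
Under the Kimura two-parameter model, d = −½ ln(1 − 2P − Q) − ¼ ln(1 − 2Q).
1 − 2P − Q = 0.562825, giving −½ ln(0.562825) = 0.287393.
1 − 2Q = 0.62305, giving −¼ ln(0.62305) = 0.118282.
d = 0.287393 + 0.118282 = 0.405675.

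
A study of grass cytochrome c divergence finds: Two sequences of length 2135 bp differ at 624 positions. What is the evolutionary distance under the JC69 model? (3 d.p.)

p = 624/2135 ≈ 0.292272.
d = −(3/4) ln(1 − 4p/3) = −0.75 ln(1 − 0.389696) = −0.75 ln(0.610304)
  = −0.75 × (-0.493798) = 0.370349 substitutions/site.

0.370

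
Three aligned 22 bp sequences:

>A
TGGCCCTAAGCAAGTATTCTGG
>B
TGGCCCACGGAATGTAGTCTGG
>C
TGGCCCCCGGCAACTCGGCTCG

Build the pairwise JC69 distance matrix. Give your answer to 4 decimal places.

d(A,B) = 0.3390, d(A,C) = 0.4975, d(B,C) = 0.4141

A–B: 6/22 sites differ → p ≈ 0.272727, d = −0.75 ln(1 − 0.363636) = 0.338988 ≈ 0.3390.
A–C: 8/22 sites differ → p ≈ 0.363636, d = −0.75 ln(1 − 0.484848) = 0.497470 ≈ 0.4975.
B–C: 7/22 sites differ → p ≈ 0.318182, d = −0.75 ln(1 − 0.424243) = 0.414052 ≈ 0.4141.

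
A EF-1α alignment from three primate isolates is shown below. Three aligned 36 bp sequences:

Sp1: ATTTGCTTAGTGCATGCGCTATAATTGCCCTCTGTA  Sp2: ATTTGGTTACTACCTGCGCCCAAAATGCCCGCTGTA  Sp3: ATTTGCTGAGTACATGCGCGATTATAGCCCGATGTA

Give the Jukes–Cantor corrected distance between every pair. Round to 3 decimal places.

Sp1–Sp2: 9/36 sites differ → p = 0.25, d = −0.75 ln(1 − 0.333333) = 0.304098 ≈ 0.304.
Sp1–Sp3: 7/36 sites differ → p ≈ 0.194444, d = −0.75 ln(1 − 0.259259) = 0.225078 ≈ 0.225.
Sp2–Sp3: 11/36 sites differ → p ≈ 0.305556, d = −0.75 ln(1 − 0.407408) = 0.392437 ≈ 0.392.

d(Sp1,Sp2) = 0.304, d(Sp1,Sp3) = 0.225, d(Sp2,Sp3) = 0.392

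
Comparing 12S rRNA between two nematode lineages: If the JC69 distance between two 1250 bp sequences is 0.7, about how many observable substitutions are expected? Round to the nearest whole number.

569

Invert JC69: p = (3/4)(1 − e^(−4d/3)) = 0.75 × (1 − e^(-0.933333)) = 0.75 × (1 − 0.393241) = 0.455069.
Expected differing sites = pL ≈ 0.455069 × 1250 = 568.83625 ≈ 569.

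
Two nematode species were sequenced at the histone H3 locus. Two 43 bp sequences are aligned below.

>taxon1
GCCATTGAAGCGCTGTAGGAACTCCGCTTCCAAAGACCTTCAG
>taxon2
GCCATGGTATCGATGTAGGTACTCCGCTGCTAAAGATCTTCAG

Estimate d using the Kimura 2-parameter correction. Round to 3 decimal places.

0.214

Of 43 sites, 2 differences are transitions and 6 are transversions, so P = 2/43 ≈ 0.046512 and Q = 6/43 ≈ 0.139535.
Under the Kimura two-parameter model, d = −½ ln(1 − 2P − Q) − ¼ ln(1 − 2Q).
1 − 2P − Q = 0.767441, giving −½ ln(0.767441) = 0.132347.
1 − 2Q = 0.72093, giving −¼ ln(0.72093) = 0.081803.
d = 0.132347 + 0.081803 = 0.214150.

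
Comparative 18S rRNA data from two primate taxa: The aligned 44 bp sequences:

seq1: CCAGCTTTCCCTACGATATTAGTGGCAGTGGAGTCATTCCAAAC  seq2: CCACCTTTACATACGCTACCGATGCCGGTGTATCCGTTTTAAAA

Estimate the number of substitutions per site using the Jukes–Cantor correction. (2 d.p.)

0.54

The sequences differ at 17 of 44 sites, so p = 17/44 ≈ 0.386364.
d = −(3/4) ln(1 − 4p/3) = −0.75 ln(1 − 0.515152) = −0.75 ln(0.484848)
  = −0.75 × (-0.723920) = 0.542940 substitutions/site.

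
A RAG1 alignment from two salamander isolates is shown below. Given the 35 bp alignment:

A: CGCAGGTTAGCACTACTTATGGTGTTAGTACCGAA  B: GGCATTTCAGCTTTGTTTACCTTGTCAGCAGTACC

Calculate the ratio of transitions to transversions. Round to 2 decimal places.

1.00

Transitions are A↔G and C↔T; transversions are all other mismatches.
Transitions: 9. Transversions: 9.
R = 9/9 = 1.00.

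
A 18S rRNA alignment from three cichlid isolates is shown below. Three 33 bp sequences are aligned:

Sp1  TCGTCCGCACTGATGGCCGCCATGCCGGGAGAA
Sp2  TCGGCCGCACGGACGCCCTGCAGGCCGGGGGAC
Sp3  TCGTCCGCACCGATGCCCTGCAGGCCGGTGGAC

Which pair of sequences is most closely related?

Sp2 and Sp3

Sp1–Sp2: 9/33 differ, p = 0.273, d = 0.339.
Sp1–Sp3: 8/33 differ, p = 0.242, d = 0.293.
Sp2–Sp3: 4/33 differ, p = 0.121, d = 0.132.
The smallest distance is between Sp2 and Sp3.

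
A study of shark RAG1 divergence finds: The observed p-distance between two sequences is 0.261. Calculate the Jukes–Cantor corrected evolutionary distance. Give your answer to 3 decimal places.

d = −(3/4) ln(1 − 4p/3) = −0.75 ln(1 − 0.348) = −0.75 ln(0.652)
  = −0.75 × (-0.427711) = 0.320783 substitutions/site.

0.321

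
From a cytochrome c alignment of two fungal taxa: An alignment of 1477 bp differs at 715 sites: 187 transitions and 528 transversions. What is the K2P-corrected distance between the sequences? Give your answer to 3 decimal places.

P = 187/1477 ≈ 0.126608 and Q = 528/1477 ≈ 0.357481.
Under the Kimura two-parameter model, d = −½ ln(1 − 2P − Q) − ¼ ln(1 − 2Q).
1 − 2P − Q = 0.389303, giving −½ ln(0.389303) = 0.471699.
1 − 2Q = 0.285038, giving −¼ ln(0.285038) = 0.313783.
d = 0.471699 + 0.313783 = 0.785482.

0.785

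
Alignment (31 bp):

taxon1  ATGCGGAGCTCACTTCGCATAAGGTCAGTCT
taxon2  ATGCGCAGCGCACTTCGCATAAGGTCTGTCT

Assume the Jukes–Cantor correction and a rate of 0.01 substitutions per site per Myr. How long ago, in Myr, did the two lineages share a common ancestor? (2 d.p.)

5.18

The sequences differ at 3 of 31 sites (6, 10, 27), so p = 3/31 ≈ 0.096774.
d = −(3/4) ln(1 − 4p/3) = −0.75 ln(1 − 0.129032) = −0.75 ln(0.870968)
  = −0.75 × (-0.138150) = 0.103613 substitutions/site.
Under a molecular clock d = 2μt, so t = d/(2μ) = 0.103613 / (2 × 0.01) = 5.18 Myr.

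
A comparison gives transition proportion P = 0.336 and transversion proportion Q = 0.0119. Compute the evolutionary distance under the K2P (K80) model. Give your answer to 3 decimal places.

0.582

Under the Kimura two-parameter model, d = −½ ln(1 − 2P − Q) − ¼ ln(1 − 2Q).
1 − 2P − Q = 0.3161, giving −½ ln(0.3161) = 0.575848.
1 − 2Q = 0.9762, giving −¼ ln(0.9762) = 0.006022.
d = 0.575848 + 0.006022 = 0.581870.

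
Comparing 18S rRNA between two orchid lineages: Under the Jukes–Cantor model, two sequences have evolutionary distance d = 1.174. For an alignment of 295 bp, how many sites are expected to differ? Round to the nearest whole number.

Invert JC69: p = (3/4)(1 − e^(−4d/3)) = 0.75 × (1 − e^(-1.565333)) = 0.75 × (1 − 0.209018) = 0.593237.
Expected differing sites = pL ≈ 0.593237 × 295 = 175.004915 ≈ 175.

175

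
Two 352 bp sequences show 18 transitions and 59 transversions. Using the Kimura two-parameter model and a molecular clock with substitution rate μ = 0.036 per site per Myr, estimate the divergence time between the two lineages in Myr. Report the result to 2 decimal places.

P = 18/352 ≈ 0.051136 and Q = 59/352 ≈ 0.167614.
Under the Kimura two-parameter model, d = −½ ln(1 − 2P − Q) − ¼ ln(1 − 2Q).
1 − 2P − Q = 0.730114, giving −½ ln(0.730114) = 0.157277.
1 − 2Q = 0.664772, giving −¼ ln(0.664772) = 0.102078.
d = 0.157277 + 0.102078 = 0.259355.
Under a molecular clock d = 2μt, so t = d/(2μ) = 0.259355 / (2 × 0.036) = 3.60 Myr.

3.60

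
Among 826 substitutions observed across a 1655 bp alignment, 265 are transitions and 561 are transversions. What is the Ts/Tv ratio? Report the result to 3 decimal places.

R = 265/561 = 0.472370… ≈ 0.472 (to 3 d.p.).

0.472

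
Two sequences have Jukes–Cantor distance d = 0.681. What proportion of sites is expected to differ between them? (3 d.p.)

0.448

p = (3/4)(1 − e^(−4d/3)) = 0.75 × (1 − e^(-0.908)) = 0.75 × (1 − 0.403330) = 0.447503.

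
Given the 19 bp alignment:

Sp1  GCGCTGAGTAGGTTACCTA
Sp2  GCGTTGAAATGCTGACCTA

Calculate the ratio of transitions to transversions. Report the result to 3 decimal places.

Transitions are A↔G and C↔T; transversions are all other mismatches.
Transitions: 2. Transversions: 4.
R = 2/4 = 0.500.

0.500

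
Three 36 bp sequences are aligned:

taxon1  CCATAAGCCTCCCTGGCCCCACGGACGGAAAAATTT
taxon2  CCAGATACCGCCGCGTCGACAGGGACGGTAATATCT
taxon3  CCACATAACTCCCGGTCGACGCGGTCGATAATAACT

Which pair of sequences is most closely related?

taxon1–taxon2: 13/36 differ, p = 0.361, d = 0.493.
taxon1–taxon3: 15/36 differ, p = 0.417, d = 0.608.
taxon2–taxon3: 10/36 differ, p = 0.278, d = 0.347.
The smallest distance is between taxon2 and taxon3.

taxon2 and taxon3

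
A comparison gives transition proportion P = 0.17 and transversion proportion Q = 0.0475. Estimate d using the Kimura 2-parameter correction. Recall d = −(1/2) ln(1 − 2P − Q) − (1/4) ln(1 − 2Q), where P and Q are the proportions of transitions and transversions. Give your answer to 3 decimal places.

0.270

Under the Kimura two-parameter model, d = −½ ln(1 − 2P − Q) − ¼ ln(1 − 2Q).
1 − 2P − Q = 0.6125, giving −½ ln(0.6125) = 0.245103.
1 − 2Q = 0.905, giving −¼ ln(0.905) = 0.024955.
d = 0.245103 + 0.024955 = 0.270058.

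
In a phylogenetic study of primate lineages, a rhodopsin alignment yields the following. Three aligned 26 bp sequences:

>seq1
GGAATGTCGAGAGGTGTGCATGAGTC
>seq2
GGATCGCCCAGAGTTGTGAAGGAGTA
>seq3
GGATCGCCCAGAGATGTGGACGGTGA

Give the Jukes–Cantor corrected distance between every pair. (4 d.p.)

d(seq1,seq2) = 0.3961, d(seq1,seq3) = 0.6228, d(seq2,seq3) = 0.2758

seq1–seq2: 8/26 sites differ → p ≈ 0.307692, d = −0.75 ln(1 − 0.410256) = 0.396050 ≈ 0.3961.
seq1–seq3: 11/26 sites differ → p ≈ 0.423077, d = −0.75 ln(1 − 0.564103) = 0.622762 ≈ 0.6228.
seq2–seq3: 6/26 sites differ → p ≈ 0.230769, d = −0.75 ln(1 − 0.307692) = 0.275793 ≈ 0.2758.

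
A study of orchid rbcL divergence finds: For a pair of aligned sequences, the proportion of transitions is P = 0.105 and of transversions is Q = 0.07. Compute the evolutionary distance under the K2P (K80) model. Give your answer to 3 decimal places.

0.202

Under the Kimura two-parameter model, d = −½ ln(1 − 2P − Q) − ¼ ln(1 − 2Q).
1 − 2P − Q = 0.72, giving −½ ln(0.72) = 0.164252.
1 − 2Q = 0.86, giving −¼ ln(0.86) = 0.037706.
d = 0.164252 + 0.037706 = 0.201958.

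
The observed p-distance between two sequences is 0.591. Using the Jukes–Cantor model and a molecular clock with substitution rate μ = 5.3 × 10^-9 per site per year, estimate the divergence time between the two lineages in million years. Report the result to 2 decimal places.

d = −(3/4) ln(1 − 4p/3) = −0.75 ln(1 − 0.788) = −0.75 ln(0.212)
  = −0.75 × (-1.551169) = 1.163377 substitutions/site.
Under a molecular clock d = 2μt, so t = d/(2μ) = 1.163377 / (2 × 5.3 × 10^-9) = 109.75 million years.

109.75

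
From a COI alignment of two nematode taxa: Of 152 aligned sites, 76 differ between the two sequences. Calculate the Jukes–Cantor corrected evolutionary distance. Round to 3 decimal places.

p = 76/152 = 0.5.
d = −(3/4) ln(1 − 4p/3) = −0.75 ln(1 − 0.666667) = −0.75 ln(0.333333)
  = −0.75 × (-1.098613) = 0.823960 substitutions/site.

0.824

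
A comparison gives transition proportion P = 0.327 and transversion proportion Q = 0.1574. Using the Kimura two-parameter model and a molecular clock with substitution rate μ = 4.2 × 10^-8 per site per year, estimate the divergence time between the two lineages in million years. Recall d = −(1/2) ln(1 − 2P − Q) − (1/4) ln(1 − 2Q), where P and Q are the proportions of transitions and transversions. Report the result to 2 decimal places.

Under the Kimura two-parameter model, d = −½ ln(1 − 2P − Q) − ¼ ln(1 − 2Q).
1 − 2P − Q = 0.1886, giving −½ ln(0.1886) = 0.834063.
1 − 2Q = 0.6852, giving −¼ ln(0.6852) = 0.094511.
d = 0.834063 + 0.094511 = 0.928574.
Under a molecular clock d = 2μt, so t = d/(2μ) = 0.928574 / (2 × 4.2 × 10^-8) = 11.05 million years.

11.05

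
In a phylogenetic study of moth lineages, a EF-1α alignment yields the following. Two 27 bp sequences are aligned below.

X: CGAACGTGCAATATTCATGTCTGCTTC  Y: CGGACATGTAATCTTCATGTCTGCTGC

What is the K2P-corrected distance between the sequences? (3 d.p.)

0.216

Of 27 sites, 3 differences are transitions and 2 are transversions, so P = 3/27 ≈ 0.111111 and Q = 2/27 ≈ 0.074074.
Under the Kimura two-parameter model, d = −½ ln(1 − 2P − Q) − ¼ ln(1 − 2Q).
1 − 2P − Q = 0.703704, giving −½ ln(0.703704) = 0.175699.
1 − 2Q = 0.851852, giving −¼ ln(0.851852) = 0.040086.
d = 0.175699 + 0.040086 = 0.215785.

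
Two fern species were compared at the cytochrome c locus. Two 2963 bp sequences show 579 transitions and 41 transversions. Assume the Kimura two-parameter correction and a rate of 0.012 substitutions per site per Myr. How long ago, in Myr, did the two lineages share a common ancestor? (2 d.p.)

P = 579/2963 ≈ 0.19541 and Q = 41/2963 ≈ 0.013837.
Under the Kimura two-parameter model, d = −½ ln(1 − 2P − Q) − ¼ ln(1 − 2Q).
1 − 2P − Q = 0.595343, giving −½ ln(0.595343) = 0.259309.
1 − 2Q = 0.972326, giving −¼ ln(0.972326) = 0.007016.
d = 0.259309 + 0.007016 = 0.266325.
Under a molecular clock d = 2μt, so t = d/(2μ) = 0.266325 / (2 × 0.012) = 11.10 Myr.

11.10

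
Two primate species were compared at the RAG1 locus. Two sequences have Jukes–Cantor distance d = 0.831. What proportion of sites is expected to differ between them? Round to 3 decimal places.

p = (3/4)(1 − e^(−4d/3)) = 0.75 × (1 − e^(-1.108)) = 0.75 × (1 − 0.330219) = 0.502336.

0.502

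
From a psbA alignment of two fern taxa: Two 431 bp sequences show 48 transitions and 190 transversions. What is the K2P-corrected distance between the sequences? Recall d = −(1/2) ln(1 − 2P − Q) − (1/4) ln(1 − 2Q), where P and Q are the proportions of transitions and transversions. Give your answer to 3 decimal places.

P = 48/431 ≈ 0.111369 and Q = 190/431 ≈ 0.440835.
Under the Kimura two-parameter model, d = −½ ln(1 − 2P − Q) − ¼ ln(1 − 2Q).
1 − 2P − Q = 0.336427, giving −½ ln(0.336427) = 0.544687.
1 − 2Q = 0.11833, giving −¼ ln(0.11833) = 0.533569.
d = 0.544687 + 0.533569 = 1.078256.

1.078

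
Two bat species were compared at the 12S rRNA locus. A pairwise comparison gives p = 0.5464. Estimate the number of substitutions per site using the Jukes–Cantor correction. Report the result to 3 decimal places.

0.978

d = −(3/4) ln(1 − 4p/3) = −0.75 ln(1 − 0.728533) = −0.75 ln(0.271467)
  = −0.75 × (-1.303915) = 0.977936 substitutions/site.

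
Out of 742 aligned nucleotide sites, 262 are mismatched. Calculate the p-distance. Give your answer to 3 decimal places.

0.353

p = 262/742 = 0.353099… ≈ 0.353 (to 3 d.p.).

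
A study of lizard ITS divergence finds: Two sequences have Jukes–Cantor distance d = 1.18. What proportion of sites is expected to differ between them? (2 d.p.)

p = (3/4)(1 − e^(−4d/3)) = 0.75 × (1 − e^(-1.573333)) = 0.75 × (1 − 0.207353) = 0.594485.

0.59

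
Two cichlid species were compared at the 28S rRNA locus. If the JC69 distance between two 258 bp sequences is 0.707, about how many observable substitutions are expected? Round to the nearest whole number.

Invert JC69: p = (3/4)(1 − e^(−4d/3)) = 0.75 × (1 − e^(-0.942667)) = 0.75 × (1 − 0.389587) = 0.457810.
Expected differing sites = pL ≈ 0.457810 × 258 = 118.11498 ≈ 118.

118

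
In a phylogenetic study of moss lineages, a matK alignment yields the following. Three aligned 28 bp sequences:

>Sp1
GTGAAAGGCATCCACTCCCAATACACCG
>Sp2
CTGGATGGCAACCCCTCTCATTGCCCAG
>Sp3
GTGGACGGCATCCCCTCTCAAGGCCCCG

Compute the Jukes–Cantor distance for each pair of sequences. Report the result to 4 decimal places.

d(Sp1,Sp2) = 0.4850, d(Sp1,Sp3) = 0.3041, d(Sp2,Sp3) = 0.2524

Sp1–Sp2: 10/28 sites differ → p ≈ 0.357143, d = −0.75 ln(1 − 0.476191) = 0.484971 ≈ 0.4850.
Sp1–Sp3: 7/28 sites differ → p = 0.25, d = −0.75 ln(1 − 0.333333) = 0.304098 ≈ 0.3041.
Sp2–Sp3: 6/28 sites differ → p ≈ 0.214286, d = −0.75 ln(1 − 0.285715) = 0.252355 ≈ 0.2524.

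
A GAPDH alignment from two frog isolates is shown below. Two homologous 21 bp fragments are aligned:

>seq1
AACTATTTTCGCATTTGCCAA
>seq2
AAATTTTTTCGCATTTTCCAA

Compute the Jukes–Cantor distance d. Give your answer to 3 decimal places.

0.158

The sequences differ at 3 of 21 sites (3, 5, 17), so p = 3/21 ≈ 0.142857.
d = −(3/4) ln(1 − 4p/3) = −0.75 ln(1 − 0.190476) = −0.75 ln(0.809524)
  = −0.75 × (-0.211309) = 0.158482 substitutions/site.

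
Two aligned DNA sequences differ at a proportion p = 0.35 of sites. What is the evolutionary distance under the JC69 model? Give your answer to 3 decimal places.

d = −(3/4) ln(1 − 4p/3) = −0.75 ln(1 − 0.466667) = −0.75 ln(0.533333)
  = −0.75 × (-0.628609) = 0.471457 substitutions/site.

0.471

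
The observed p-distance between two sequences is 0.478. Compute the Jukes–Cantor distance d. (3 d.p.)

0.761

d = −(3/4) ln(1 − 4p/3) = −0.75 ln(1 − 0.637333) = −0.75 ln(0.362667)
  = −0.75 × (-1.014270) = 0.760703 substitutions/site.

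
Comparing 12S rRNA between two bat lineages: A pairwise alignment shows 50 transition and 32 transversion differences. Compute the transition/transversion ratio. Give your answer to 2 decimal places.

R = 50/32 = 1.5625 ≈ 1.56 (to 2 d.p.).

1.56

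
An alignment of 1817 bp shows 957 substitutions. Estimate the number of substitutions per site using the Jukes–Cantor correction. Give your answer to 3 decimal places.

0.909

p = 957/1817 ≈ 0.526692.
d = −(3/4) ln(1 − 4p/3) = −0.75 ln(1 − 0.702256) = −0.75 ln(0.297744)
  = −0.75 × (-1.211521) = 0.908641 substitutions/site.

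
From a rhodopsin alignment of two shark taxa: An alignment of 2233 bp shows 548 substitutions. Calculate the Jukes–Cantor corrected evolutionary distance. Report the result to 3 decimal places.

0.297

p = 548/2233 ≈ 0.24541.
d = −(3/4) ln(1 − 4p/3) = −0.75 ln(1 − 0.327213) = −0.75 ln(0.672787)
  = −0.75 × (-0.396326) = 0.297245 substitutions/site.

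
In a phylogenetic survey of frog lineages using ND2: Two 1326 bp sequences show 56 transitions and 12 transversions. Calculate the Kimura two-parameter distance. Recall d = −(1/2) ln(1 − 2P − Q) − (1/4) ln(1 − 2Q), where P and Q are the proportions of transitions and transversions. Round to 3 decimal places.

0.054

P = 56/1326 ≈ 0.042232 and Q = 12/1326 ≈ 0.00905.
Under the Kimura two-parameter model, d = −½ ln(1 − 2P − Q) − ¼ ln(1 − 2Q).
1 − 2P − Q = 0.906486, giving −½ ln(0.906486) = 0.049090.
1 − 2Q = 0.9819, giving −¼ ln(0.9819) = 0.004566.
d = 0.049090 + 0.004566 = 0.053656.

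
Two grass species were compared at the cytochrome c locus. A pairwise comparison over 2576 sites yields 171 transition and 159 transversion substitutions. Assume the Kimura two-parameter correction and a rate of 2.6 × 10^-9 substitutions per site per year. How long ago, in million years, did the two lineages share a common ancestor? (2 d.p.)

P = 171/2576 ≈ 0.066382 and Q = 159/2576 ≈ 0.061724.
Under the Kimura two-parameter model, d = −½ ln(1 − 2P − Q) − ¼ ln(1 − 2Q).
1 − 2P − Q = 0.805512, giving −½ ln(0.805512) = 0.108139.
1 − 2Q = 0.876552, giving −¼ ln(0.876552) = 0.032940.
d = 0.108139 + 0.032940 = 0.141079.
Under a molecular clock d = 2μt, so t = d/(2μ) = 0.141079 / (2 × 2.6 × 10^-9) = 27.13 million years.

27.13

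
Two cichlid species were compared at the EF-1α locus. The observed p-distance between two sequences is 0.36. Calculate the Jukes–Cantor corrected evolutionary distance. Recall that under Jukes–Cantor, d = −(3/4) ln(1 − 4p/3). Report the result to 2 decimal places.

d = −(3/4) ln(1 − 4p/3) = −0.75 ln(1 − 0.48) = −0.75 ln(0.52)
  = −0.75 × (-0.653926) = 0.490445 substitutions/site.

0.49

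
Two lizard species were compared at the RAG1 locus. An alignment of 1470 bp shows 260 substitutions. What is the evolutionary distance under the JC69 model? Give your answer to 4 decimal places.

p = 260/1470 ≈ 0.176871.
d = −(3/4) ln(1 − 4p/3) = −0.75 ln(1 − 0.235828) = −0.75 ln(0.764172)
  = −0.75 × (-0.268962) = 0.201722 substitutions/site.

0.2017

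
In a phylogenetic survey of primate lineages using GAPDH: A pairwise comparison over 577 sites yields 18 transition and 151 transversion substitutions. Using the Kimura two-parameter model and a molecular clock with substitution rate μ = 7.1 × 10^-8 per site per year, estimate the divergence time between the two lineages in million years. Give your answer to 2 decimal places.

2.68

P = 18/577 ≈ 0.031196 and Q = 151/577 ≈ 0.261698.
Under the Kimura two-parameter model, d = −½ ln(1 − 2P − Q) − ¼ ln(1 − 2Q).
1 − 2P − Q = 0.67591, giving −½ ln(0.67591) = 0.195848.
1 − 2Q = 0.476604, giving −¼ ln(0.476604) = 0.185267.
d = 0.195848 + 0.185267 = 0.381115.
Under a molecular clock d = 2μt, so t = d/(2μ) = 0.381115 / (2 × 7.1 × 10^-8) = 2.68 million years.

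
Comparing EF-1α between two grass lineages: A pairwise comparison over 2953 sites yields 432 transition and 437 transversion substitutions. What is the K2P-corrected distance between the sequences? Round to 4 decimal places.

P = 432/2953 ≈ 0.146292 and Q = 437/2953 ≈ 0.147985.
Under the Kimura two-parameter model, d = −½ ln(1 − 2P − Q) − ¼ ln(1 − 2Q).
1 − 2P − Q = 0.559431, giving −½ ln(0.559431) = 0.290418.
1 − 2Q = 0.70403, giving −¼ ln(0.70403) = 0.087734.
d = 0.290418 + 0.087734 = 0.378152.

0.3782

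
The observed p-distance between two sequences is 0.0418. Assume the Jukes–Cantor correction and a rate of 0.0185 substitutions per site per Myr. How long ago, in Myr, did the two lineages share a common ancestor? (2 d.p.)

d = −(3/4) ln(1 − 4p/3) = −0.75 ln(1 − 0.055733) = −0.75 ln(0.944267)
  = −0.75 × (-0.057346) = 0.043010 substitutions/site.
Under a molecular clock d = 2μt, so t = d/(2μ) = 0.043010 / (2 × 0.0185) = 1.16 Myr.

1.16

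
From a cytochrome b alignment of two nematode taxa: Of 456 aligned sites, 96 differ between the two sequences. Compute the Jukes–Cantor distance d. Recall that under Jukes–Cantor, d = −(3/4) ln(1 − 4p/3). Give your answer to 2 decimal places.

0.25

p = 96/456 ≈ 0.210526.
d = −(3/4) ln(1 − 4p/3) = −0.75 ln(1 − 0.280701) = −0.75 ln(0.719299)
  = −0.75 × (-0.329478) = 0.247109 substitutions/site.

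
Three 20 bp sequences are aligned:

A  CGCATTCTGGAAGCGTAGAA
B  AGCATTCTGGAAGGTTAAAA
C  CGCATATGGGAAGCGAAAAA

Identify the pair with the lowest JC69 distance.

A–B: 4/20 differ, p = 0.200, d = 0.233.
A–C: 5/20 differ, p = 0.250, d = 0.304.
B–C: 7/20 differ, p = 0.350, d = 0.471.
The smallest distance is between A and B.

A and B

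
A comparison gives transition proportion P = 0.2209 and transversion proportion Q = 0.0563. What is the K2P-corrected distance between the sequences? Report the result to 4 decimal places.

Under the Kimura two-parameter model, d = −½ ln(1 − 2P − Q) − ¼ ln(1 − 2Q).
1 − 2P − Q = 0.5019, giving −½ ln(0.5019) = 0.344677.
1 − 2Q = 0.8874, giving −¼ ln(0.8874) = 0.029865.
d = 0.344677 + 0.029865 = 0.374542.

0.3745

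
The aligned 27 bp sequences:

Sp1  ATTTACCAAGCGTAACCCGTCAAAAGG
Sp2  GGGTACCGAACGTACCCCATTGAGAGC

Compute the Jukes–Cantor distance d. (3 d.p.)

0.588

The sequences differ at 11 of 27 sites, so p = 11/27 ≈ 0.407407.
d = −(3/4) ln(1 − 4p/3) = −0.75 ln(1 − 0.543209) = −0.75 ln(0.456791)
  = −0.75 × (-0.783529) = 0.587647 substitutions/site.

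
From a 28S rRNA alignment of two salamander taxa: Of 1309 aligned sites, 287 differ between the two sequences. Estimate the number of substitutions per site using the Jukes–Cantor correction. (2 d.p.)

0.26

p = 287/1309 ≈ 0.219251.
d = −(3/4) ln(1 − 4p/3) = −0.75 ln(1 − 0.292335) = −0.75 ln(0.707665)
  = −0.75 × (-0.345784) = 0.259338 substitutions/site.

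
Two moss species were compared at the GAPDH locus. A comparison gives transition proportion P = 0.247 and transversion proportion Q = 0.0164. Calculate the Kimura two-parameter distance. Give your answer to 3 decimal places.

0.365

Under the Kimura two-parameter model, d = −½ ln(1 − 2P − Q) − ¼ ln(1 − 2Q).
1 − 2P − Q = 0.4896, giving −½ ln(0.4896) = 0.357083.
1 − 2Q = 0.9672, giving −¼ ln(0.9672) = 0.008337.
d = 0.357083 + 0.008337 = 0.365420.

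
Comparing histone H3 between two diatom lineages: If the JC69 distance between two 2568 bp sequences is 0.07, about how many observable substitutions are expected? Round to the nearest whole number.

172

Invert JC69: p = (3/4)(1 − e^(−4d/3)) = 0.75 × (1 − e^(-0.093333)) = 0.75 × (1 − 0.910890) = 0.066833.
Expected differing sites = pL ≈ 0.066833 × 2568 = 171.627144 ≈ 172.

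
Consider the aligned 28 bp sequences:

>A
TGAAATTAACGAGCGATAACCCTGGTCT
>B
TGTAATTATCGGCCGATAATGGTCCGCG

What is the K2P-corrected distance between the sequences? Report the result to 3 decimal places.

Of 28 sites, 2 differences are transitions and 9 are transversions, so P = 2/28 ≈ 0.071429 and Q = 9/28 ≈ 0.321429.
Under the Kimura two-parameter model, d = −½ ln(1 − 2P − Q) − ¼ ln(1 − 2Q).
1 − 2P − Q = 0.535713, giving −½ ln(0.535713) = 0.312078.
1 − 2Q = 0.357142, giving −¼ ln(0.357142) = 0.257405.
d = 0.312078 + 0.257405 = 0.569483.

0.569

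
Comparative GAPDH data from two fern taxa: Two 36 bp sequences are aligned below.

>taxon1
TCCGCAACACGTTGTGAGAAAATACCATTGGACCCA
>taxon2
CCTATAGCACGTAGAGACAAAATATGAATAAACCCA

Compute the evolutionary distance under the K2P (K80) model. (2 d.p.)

Of 36 sites, 8 differences are transitions and 5 are transversions, so P = 8/36 ≈ 0.222222 and Q = 5/36 ≈ 0.138889.
Under the Kimura two-parameter model, d = −½ ln(1 − 2P − Q) − ¼ ln(1 − 2Q).
1 − 2P − Q = 0.416667, giving −½ ln(0.416667) = 0.437734.
1 − 2Q = 0.722222, giving −¼ ln(0.722222) = 0.081356.
d = 0.437734 + 0.081356 = 0.519090.

0.52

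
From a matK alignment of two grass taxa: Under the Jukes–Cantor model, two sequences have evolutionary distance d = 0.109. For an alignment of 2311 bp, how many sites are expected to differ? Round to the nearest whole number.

Invert JC69: p = (3/4)(1 − e^(−4d/3)) = 0.75 × (1 − e^(-0.145333)) = 0.75 × (1 − 0.864734) = 0.101450.
Expected differing sites = pL ≈ 0.101450 × 2311 = 234.45095 ≈ 234.

234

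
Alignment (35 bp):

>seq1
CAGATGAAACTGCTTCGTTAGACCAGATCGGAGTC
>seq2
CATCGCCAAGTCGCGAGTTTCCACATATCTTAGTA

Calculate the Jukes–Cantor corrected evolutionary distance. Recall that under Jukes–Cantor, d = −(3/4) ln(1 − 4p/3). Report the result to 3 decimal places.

0.965

The sequences differ at 19 of 35 sites, so p = 19/35 ≈ 0.542857.
d = −(3/4) ln(1 − 4p/3) = −0.75 ln(1 − 0.723809) = −0.75 ln(0.276191)
  = −0.75 × (-1.286663) = 0.964997 substitutions/site.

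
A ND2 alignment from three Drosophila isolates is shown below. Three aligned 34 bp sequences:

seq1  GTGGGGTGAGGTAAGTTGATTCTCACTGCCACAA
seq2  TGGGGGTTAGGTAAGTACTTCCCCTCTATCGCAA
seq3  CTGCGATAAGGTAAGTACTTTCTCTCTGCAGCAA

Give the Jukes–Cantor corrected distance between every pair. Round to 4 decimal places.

seq1–seq2: 12/34 sites differ → p ≈ 0.352941, d = −0.75 ln(1 − 0.470588) = 0.476991 ≈ 0.4770.
seq1–seq3: 10/34 sites differ → p ≈ 0.294118, d = −0.75 ln(1 − 0.392157) = 0.373379 ≈ 0.3734.
seq2–seq3: 10/34 sites differ → p ≈ 0.294118, d = −0.75 ln(1 − 0.392157) = 0.373379 ≈ 0.3734.

d(seq1,seq2) = 0.4770, d(seq1,seq3) = 0.3734, d(seq2,seq3) = 0.3734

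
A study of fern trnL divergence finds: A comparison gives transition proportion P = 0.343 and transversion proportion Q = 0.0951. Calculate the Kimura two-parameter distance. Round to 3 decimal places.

Under the Kimura two-parameter model, d = −½ ln(1 − 2P − Q) − ¼ ln(1 − 2Q).
1 − 2P − Q = 0.2189, giving −½ ln(0.2189) = 0.759570.
1 − 2Q = 0.8098, giving −¼ ln(0.8098) = 0.052742.
d = 0.759570 + 0.052742 = 0.812312.

0.812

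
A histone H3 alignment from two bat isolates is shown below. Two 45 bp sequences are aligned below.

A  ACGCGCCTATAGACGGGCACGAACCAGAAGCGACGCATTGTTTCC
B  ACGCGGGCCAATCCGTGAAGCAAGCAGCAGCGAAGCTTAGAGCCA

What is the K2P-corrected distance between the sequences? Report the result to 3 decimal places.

0.738

Of 45 sites, 2 differences are transitions and 18 are transversions, so P = 2/45 ≈ 0.044444 and Q = 18/45 = 0.4.
Under the Kimura two-parameter model, d = −½ ln(1 − 2P − Q) − ¼ ln(1 − 2Q).
1 − 2P − Q = 0.511112, giving −½ ln(0.511112) = 0.335583.
1 − 2Q = 0.2, giving −¼ ln(0.2) = 0.402359.
d = 0.335583 + 0.402359 = 0.737942.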